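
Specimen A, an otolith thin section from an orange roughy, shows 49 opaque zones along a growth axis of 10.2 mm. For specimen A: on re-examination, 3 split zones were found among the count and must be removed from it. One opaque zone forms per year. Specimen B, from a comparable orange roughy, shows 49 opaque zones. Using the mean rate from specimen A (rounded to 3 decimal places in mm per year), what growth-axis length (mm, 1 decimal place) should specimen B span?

Specimen A: true opaque zone count = 49 − 3 = 46.
A: 10.2 mm over 46 years gives 10.2 / 46 ≈ 0.222 mm/year.
For B, 0.222 mm/year × 49 years = 10.9 mm.

10.9 mm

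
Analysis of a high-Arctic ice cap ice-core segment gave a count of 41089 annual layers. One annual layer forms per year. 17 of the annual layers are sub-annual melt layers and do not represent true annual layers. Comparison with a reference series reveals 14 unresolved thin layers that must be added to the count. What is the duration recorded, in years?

41086 years

Adjusted count: 41089 − 17 + 14 = 41086 annual layers.
One annual layer per year makes the duration 41086 years.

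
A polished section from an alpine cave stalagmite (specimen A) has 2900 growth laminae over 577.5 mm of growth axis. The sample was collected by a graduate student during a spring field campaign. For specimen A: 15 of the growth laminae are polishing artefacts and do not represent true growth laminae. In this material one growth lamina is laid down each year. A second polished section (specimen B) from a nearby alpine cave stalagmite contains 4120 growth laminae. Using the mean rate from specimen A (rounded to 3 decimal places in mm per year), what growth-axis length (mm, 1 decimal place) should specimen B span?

824.0 mm

Specimen A: adjusted count: 2900 − 15 = 2885 growth laminae.
A: Extension rate ≈ 577.5 / 2885 = 0.200 mm/yr.
Length of B = 0.200 × 4120 = 824.0 mm.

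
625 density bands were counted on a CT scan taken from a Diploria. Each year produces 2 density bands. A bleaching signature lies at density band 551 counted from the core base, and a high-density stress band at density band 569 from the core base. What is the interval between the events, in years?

The two markers are separated by 569 − 551 = 18 density bands.
18 density bands at 2 per year is 18 / 2 = 9 years.

9 years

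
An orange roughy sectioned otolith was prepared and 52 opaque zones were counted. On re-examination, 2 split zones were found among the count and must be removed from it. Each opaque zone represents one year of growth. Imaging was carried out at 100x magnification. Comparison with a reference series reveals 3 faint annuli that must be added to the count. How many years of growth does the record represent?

53 yr

True opaque zone count = 52 − 2 + 3 = 53.
At one opaque zone per year, that is 53 years.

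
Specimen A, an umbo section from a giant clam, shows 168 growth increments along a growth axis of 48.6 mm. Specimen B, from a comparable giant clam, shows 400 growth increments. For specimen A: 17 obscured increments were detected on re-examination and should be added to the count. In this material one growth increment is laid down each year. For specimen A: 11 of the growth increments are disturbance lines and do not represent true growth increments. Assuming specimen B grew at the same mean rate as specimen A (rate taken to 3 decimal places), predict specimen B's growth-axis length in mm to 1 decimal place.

111.6 mm

Specimen A: adjusted count: 168 − 11 + 17 = 174 growth increments.
A: 48.6 mm over 174 years gives 48.6 / 174 ≈ 0.279 mm/year.
Length of B = 0.279 × 400 = 111.6 mm.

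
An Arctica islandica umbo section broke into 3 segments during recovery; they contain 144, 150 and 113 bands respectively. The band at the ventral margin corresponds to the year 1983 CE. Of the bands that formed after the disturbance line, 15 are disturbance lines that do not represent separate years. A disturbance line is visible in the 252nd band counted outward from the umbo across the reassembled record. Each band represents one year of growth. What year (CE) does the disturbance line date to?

1843 CE

Total bands = 144 + 150 + 113 = 407.
The disturbance line sits at band 252 from the umbo, so 407 − 252 = 155 bands formed after it.
Excluding 15 false bands: 155 − 15 = 140.
The band at the ventral margin is 1983 CE, so the disturbance line dates to 1983 − 140 = 1843 CE.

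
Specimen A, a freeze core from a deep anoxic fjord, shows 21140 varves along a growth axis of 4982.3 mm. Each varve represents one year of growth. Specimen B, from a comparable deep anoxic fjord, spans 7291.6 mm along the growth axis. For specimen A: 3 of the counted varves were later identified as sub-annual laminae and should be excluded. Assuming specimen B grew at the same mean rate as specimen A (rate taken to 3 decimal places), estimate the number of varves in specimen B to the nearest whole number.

Specimen A: correcting the raw count gives 21140 − 3 = 21137 true varves.
A: Mean rate = 4982.3 mm / 21137 years ≈ 0.236 mm per year.
Specimen B: 7291.6 mm / 0.236 mm per year = 30896.61 years ≈ 30897 varves.

30897 varves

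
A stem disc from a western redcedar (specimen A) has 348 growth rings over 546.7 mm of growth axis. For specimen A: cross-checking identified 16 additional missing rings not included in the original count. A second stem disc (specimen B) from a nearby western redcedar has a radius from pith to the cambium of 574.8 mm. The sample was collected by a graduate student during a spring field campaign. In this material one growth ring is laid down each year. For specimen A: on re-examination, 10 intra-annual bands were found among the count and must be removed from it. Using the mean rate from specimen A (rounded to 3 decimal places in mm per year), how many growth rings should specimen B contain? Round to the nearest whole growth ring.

Specimen A: correcting the raw count gives 348 − 10 + 16 = 354 true growth rings.
A: 546.7 mm over 354 years gives 546.7 / 354 ≈ 1.544 mm/yr.
For B, 574.8 / 1.544 = 372.28 years ≈ 372 growth rings.

372 growth rings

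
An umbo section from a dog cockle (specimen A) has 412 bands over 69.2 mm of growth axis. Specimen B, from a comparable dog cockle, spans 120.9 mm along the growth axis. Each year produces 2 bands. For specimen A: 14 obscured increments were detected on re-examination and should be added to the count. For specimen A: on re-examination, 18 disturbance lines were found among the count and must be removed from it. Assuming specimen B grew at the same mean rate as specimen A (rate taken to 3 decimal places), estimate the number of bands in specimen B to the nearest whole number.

713 bands

Specimen A: correcting the raw count gives 412 − 18 + 14 = 408 true bands.
Specimen A: with 2 bands per year, 408 / 2 = 204 years.
A: Mean rate = 69.2 mm / 204 years ≈ 0.339 mm/year.
For B, 120.9 / 0.339 = 356.64 years; at 2 bands per year that is 356.64 × 2 ≈ 713 bands.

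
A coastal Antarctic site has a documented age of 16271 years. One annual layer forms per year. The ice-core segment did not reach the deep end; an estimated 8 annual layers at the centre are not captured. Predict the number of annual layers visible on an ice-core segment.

16263 annual layers

One annual layer per year gives 16271 annual layers over 16271 years.
16271 − 8 missed = 16263 annual layers expected in the prepared section.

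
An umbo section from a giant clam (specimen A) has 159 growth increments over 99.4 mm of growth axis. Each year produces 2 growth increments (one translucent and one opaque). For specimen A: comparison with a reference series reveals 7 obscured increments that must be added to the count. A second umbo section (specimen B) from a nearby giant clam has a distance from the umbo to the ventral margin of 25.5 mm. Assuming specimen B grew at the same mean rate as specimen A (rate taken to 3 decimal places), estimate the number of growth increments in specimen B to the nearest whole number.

Specimen A: correcting the raw count gives 159 + 7 = 166 true growth increments.
Specimen A: dividing by 2 growth increments per year: 166 / 2 = 83 years.
A: Extension rate ≈ 99.4 / 83 = 1.198 mm per year.
For B, 25.5 / 1.198 = 21.29 years; at 2 growth increments per year that is 21.29 × 2 ≈ 43 growth increments.

43 growth increments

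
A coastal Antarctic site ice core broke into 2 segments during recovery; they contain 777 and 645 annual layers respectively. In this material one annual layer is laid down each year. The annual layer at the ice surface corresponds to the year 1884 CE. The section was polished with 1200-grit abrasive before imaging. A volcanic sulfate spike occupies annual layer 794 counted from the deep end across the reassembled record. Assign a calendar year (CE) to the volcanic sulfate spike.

1256 CE

Total annual layers = 777 + 645 = 1422.
The volcanic sulfate spike sits at annual layer 794 from the deep end, so 1422 − 794 = 628 annual layers formed after it.
1884 − 628 = 1256 CE.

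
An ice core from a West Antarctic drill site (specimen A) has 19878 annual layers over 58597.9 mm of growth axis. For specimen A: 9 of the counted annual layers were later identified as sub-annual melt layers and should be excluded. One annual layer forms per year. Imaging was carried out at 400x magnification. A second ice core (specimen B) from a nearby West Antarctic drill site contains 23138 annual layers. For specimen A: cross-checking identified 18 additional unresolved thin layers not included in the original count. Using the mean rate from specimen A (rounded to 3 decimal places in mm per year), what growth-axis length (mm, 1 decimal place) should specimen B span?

68187.7 mm

Specimen A: correcting the raw count gives 19878 − 9 + 18 = 19887 true annual layers.
A: Extension rate ≈ 58597.9 / 19887 = 2.947 mm/yr.
Length of B = 2.947 × 23138 = 68187.7 mm.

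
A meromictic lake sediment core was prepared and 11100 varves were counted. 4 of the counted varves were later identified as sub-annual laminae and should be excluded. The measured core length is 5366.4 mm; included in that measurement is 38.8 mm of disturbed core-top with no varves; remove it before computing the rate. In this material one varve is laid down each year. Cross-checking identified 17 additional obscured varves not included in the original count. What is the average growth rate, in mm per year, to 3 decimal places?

True varve count = 11100 − 4 + 17 = 11113.
Net length = 5366.4 − 38.8 = 5327.6 mm.
Mean rate = 5327.6 mm / 11113 years ≈ 0.479 mm per year.

0.479 mm per year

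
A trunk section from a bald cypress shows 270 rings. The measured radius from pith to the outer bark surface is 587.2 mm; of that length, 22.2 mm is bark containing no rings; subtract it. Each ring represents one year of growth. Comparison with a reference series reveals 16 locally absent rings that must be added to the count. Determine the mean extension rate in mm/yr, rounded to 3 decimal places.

1.976 mm/yr

Correcting the raw count gives 270 + 16 = 286 true rings.
Removing the 22.2 mm offcut leaves 587.2 − 22.2 = 565.0 mm.
Mean rate = 565.0 mm / 286 years ≈ 1.976 mm/yr.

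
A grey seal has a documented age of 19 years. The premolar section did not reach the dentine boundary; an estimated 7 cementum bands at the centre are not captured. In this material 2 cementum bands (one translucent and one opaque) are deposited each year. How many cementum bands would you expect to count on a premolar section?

31 cementum bands

With 2 cementum bands per year, 19 years would produce 19 × 2 = 38 cementum bands.
Subtracting the 7 cementum bands not captured gives 38 − 7 = 31 cementum bands in the record.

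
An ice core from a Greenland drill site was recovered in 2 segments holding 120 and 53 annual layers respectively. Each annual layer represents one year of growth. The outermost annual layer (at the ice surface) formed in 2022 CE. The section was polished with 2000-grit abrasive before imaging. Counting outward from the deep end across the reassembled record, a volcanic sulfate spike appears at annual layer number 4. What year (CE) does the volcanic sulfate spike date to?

1853 CE

Total annual layers = 120 + 53 = 173.
The volcanic sulfate spike sits at annual layer 4 from the deep end, so 173 − 4 = 169 annual layers formed after it.
The annual layer at the ice surface is 2022 CE, so the volcanic sulfate spike dates to 2022 − 169 = 1853 CE.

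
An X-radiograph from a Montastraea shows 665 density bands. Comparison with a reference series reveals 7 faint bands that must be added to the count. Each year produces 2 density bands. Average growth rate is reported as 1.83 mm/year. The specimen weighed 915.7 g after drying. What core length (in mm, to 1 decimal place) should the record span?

After corrections the count is 665 + 7 = 672 density bands.
Dividing by 2 density bands per year: 672 / 2 = 336 years.
Predicted length = 1.83 mm/year × 336 years = 614.9 mm.

614.9 mm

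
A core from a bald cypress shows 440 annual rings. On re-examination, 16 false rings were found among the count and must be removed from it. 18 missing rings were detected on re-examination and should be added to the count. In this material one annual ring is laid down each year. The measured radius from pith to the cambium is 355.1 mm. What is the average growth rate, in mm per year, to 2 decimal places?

0.80 mm per year

Correcting the raw count gives 440 − 16 + 18 = 442 true annual rings.
355.1 mm over 442 years gives 355.1 / 442 ≈ 0.80 mm per year.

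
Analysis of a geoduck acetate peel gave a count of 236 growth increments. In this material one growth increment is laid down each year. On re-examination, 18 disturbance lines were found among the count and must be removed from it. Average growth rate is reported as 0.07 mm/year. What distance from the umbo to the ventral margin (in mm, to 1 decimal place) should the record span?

True growth increment count = 236 − 18 = 218.
Predicted length = 0.07 mm/year × 218 years = 15.3 mm.

15.3 mm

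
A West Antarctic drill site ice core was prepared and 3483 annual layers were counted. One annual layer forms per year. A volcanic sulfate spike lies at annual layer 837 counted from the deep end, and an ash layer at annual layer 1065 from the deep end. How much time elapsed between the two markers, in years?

1065 − 837 = 228 annual layers lie between the two events.
At one annual layer per year, 228 years elapsed between them.

228 years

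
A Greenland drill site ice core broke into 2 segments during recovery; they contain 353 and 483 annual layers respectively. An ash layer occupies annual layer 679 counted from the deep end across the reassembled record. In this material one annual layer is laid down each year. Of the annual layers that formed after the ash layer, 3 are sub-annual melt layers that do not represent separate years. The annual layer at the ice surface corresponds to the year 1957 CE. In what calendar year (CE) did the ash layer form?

Total annual layers = 353 + 483 = 836.
Between annual layer 679 and the ice surface there are 836 − 679 = 157 annual layers.
Excluding 3 false annual layers: 157 − 3 = 154.
Counting back 154 years from 1957 CE places the ash layer in 1957 − 154 = 1803 CE.

1803 CE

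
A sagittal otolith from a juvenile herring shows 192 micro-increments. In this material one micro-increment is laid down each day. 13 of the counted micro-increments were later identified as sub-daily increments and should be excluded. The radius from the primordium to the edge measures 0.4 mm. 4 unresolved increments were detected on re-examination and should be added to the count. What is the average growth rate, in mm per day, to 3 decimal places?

Correcting the raw count gives 192 − 13 + 4 = 183 true micro-increments.
Mean rate = 0.4 mm / 183 days ≈ 0.002 mm per day.

0.002 mm per day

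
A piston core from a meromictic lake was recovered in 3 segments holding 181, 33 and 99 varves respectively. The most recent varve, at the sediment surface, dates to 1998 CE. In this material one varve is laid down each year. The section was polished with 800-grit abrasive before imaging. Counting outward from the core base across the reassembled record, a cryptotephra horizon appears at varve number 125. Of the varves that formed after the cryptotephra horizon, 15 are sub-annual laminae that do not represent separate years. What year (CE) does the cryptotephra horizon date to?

Total varves = 181 + 33 + 99 = 313.
Between varve 125 and the sediment surface there are 313 − 125 = 188 varves.
188 − 15 false = 173 true varves after the cryptotephra horizon.
Counting back 173 years from 1998 CE places the cryptotephra horizon in 1998 − 173 = 1825 CE.

1825 CE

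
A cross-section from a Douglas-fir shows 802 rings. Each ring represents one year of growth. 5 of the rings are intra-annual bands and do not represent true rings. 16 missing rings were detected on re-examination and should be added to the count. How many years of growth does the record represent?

Correcting the raw count gives 802 − 5 + 16 = 813 true rings.
With a one-to-one ring periodicity this is 813 years.

813 years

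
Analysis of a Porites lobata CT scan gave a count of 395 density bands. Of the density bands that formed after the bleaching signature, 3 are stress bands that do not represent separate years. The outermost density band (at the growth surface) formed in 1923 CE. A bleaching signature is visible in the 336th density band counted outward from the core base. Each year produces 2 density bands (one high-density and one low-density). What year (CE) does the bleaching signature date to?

Between density band 336 and the growth surface there are 395 − 336 = 59 density bands.
59 − 3 false = 56 true density bands after the bleaching signature.
Dividing by 2 density bands per year: 56 / 2 = 28 years.
1923 − 28 = 1895 CE.

1895 CE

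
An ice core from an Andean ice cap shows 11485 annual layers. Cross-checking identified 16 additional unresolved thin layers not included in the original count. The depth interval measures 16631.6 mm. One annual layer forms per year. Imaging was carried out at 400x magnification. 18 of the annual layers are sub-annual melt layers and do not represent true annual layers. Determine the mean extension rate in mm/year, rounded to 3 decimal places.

1.448 mm/year

Correcting the raw count gives 11485 − 18 + 16 = 11483 true annual layers.
Mean rate = 16631.6 mm / 11483 years ≈ 1.448 mm/year.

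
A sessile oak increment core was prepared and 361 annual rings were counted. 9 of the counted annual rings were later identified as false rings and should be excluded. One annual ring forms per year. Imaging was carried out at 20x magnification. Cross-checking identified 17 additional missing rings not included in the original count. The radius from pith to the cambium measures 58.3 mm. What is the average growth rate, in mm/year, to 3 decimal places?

0.158 mm/year

Adjusted count: 361 − 9 + 17 = 369 annual rings.
Extension rate ≈ 58.3 / 369 = 0.158 mm/year.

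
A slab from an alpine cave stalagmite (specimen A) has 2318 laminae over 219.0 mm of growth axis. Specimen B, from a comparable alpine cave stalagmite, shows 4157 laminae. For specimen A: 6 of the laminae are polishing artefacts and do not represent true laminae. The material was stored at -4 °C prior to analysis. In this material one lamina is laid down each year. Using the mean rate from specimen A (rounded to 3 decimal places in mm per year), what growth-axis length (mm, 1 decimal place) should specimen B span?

Specimen A: adjusted count: 2318 − 6 = 2312 laminae.
A: 219.0 mm over 2312 years gives 219.0 / 2312 ≈ 0.095 mm/yr.
Length of B = 0.095 × 4157 = 394.9 mm.

394.9 mm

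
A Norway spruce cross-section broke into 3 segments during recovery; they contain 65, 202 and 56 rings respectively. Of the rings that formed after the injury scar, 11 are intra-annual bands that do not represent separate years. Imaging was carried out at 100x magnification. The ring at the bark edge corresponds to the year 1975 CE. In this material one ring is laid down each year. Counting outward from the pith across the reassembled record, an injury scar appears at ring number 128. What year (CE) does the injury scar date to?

Total rings = 65 + 202 + 56 = 323.
Between ring 128 and the bark edge there are 323 − 128 = 195 rings.
Removing the 11 false rings leaves 195 − 11 = 184 true rings beyond the injury scar.
Counting back 184 years from 1975 CE places the injury scar in 1975 − 184 = 1791 CE.

1791 CE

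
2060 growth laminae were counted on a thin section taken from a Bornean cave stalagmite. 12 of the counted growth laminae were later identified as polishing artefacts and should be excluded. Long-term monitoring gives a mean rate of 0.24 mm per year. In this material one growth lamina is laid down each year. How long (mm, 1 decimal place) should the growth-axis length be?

491.5 mm

Correcting the raw count gives 2060 − 12 = 2048 true growth laminae.
Predicted length = 0.24 mm/year × 2048 years = 491.5 mm.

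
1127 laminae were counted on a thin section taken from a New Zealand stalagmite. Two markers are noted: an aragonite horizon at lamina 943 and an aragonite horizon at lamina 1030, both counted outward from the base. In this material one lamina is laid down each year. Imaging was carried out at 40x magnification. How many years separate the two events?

Separation: 1030 − 943 = 87 laminae.
That is 87 years at one lamina per year.

87 years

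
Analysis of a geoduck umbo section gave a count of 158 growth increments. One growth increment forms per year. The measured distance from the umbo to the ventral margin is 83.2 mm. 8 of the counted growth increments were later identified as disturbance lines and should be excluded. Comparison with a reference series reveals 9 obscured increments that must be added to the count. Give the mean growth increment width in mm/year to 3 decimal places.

Adjusted count: 158 − 8 + 9 = 159 growth increments.
83.2 mm over 159 years gives 83.2 / 159 ≈ 0.523 mm/year.

0.523 mm/year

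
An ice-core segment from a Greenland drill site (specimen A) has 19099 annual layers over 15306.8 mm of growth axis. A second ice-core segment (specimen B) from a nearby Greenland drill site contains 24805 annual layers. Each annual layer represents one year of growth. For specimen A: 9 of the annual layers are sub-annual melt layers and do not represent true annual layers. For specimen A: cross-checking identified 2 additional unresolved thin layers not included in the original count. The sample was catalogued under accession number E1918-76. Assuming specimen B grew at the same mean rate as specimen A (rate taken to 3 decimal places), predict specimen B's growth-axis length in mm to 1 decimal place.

Specimen A: after corrections the count is 19099 − 9 + 2 = 19092 annual layers.
A: Extension rate ≈ 15306.8 / 19092 = 0.802 mm per year.
For B, 0.802 mm/year × 24805 years = 19893.6 mm.

19893.6 mm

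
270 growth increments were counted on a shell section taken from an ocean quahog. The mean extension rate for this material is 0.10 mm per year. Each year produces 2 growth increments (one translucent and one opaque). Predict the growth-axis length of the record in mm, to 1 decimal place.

Dividing by 2 growth increments per year: 270 / 2 = 135 years.
Length ≈ 0.10 × 135 = 13.5 mm.

13.5 mm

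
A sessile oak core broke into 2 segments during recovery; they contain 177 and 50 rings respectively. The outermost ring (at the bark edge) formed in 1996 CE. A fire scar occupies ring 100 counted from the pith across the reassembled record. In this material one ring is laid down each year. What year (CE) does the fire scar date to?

1869 CE

Total rings = 177 + 50 = 227.
Between ring 100 and the bark edge there are 227 − 100 = 127 rings.
The ring at the bark edge is 1996 CE, so the fire scar dates to 1996 − 127 = 1869 CE.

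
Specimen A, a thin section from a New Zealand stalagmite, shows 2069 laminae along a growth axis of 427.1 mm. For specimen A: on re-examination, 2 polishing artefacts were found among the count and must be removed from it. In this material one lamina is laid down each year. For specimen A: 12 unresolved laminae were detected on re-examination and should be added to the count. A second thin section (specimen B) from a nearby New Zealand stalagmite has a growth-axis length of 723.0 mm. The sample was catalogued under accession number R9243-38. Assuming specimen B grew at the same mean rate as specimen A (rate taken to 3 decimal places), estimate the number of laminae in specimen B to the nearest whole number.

Specimen A: adjusted count: 2069 − 2 + 12 = 2079 laminae.
A: 427.1 mm over 2079 years gives 427.1 / 2079 ≈ 0.205 mm per year.
For B, 723.0 / 0.205 = 3526.83 years ≈ 3527 laminae.

3527 laminae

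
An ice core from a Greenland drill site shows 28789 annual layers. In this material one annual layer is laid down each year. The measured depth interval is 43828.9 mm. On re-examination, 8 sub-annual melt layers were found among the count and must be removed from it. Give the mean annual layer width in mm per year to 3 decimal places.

True annual layer count = 28789 − 8 = 28781.
43828.9 mm over 28781 years gives 43828.9 / 28781 ≈ 1.523 mm per year.

1.523 mm per year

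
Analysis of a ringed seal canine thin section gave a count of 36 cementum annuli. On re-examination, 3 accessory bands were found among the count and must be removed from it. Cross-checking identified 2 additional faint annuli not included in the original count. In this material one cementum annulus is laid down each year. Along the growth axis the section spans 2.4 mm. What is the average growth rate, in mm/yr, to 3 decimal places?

True cementum annulus count = 36 − 3 + 2 = 35.
2.4 mm over 35 years gives 2.4 / 35 ≈ 0.069 mm/yr.

0.069 mm/yr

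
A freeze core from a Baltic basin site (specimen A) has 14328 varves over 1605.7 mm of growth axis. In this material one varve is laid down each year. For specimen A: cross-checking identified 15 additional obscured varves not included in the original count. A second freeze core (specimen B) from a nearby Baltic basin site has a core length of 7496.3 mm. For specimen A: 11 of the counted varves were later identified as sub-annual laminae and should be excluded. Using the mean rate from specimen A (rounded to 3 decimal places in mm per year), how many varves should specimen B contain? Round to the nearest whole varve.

66931 varves

Specimen A: true varve count = 14328 − 11 + 15 = 14332.
A: Mean rate = 1605.7 mm / 14332 years ≈ 0.112 mm/year.
Specimen B: 7496.3 mm / 0.112 mm per year = 66931.25 years ≈ 66931 varves.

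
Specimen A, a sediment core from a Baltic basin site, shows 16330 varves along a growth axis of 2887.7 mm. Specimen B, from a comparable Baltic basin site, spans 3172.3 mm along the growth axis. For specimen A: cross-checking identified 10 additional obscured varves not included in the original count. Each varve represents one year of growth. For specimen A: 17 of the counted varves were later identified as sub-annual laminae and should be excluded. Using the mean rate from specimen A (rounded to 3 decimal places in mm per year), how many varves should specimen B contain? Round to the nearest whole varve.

Specimen A: adjusted count: 16330 − 17 + 10 = 16323 varves.
A: Mean rate = 2887.7 mm / 16323 years ≈ 0.177 mm per year.
For B, 3172.3 / 0.177 = 17922.60 years ≈ 17923 varves.

17923 varves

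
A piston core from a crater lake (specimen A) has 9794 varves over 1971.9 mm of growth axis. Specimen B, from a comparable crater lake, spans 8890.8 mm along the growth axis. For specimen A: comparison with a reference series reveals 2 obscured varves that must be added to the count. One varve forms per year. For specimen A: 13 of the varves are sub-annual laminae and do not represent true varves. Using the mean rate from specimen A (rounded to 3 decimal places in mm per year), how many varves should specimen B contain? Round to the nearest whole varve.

Specimen A: after corrections the count is 9794 − 13 + 2 = 9783 varves.
A: Mean rate = 1971.9 mm / 9783 years ≈ 0.202 mm/yr.
Specimen B: 8890.8 mm / 0.202 mm per year = 44013.86 years ≈ 44014 varves.

44014 varves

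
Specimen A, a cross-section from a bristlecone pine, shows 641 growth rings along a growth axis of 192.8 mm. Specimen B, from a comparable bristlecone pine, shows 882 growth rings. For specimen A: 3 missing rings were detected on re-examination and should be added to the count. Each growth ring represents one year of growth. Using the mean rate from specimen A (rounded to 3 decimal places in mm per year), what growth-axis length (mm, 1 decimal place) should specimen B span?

263.7 mm

Specimen A: after corrections the count is 641 + 3 = 644 growth rings.
A: Extension rate ≈ 192.8 / 644 = 0.299 mm/year.
B's length ≈ 0.299 × 882 = 263.7 mm.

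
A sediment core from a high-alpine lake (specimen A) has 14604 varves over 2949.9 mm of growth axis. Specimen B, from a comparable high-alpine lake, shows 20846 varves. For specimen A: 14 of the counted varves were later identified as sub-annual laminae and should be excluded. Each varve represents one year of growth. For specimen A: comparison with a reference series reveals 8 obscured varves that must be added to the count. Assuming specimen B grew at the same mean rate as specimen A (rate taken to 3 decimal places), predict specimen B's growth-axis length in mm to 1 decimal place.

4210.9 mm

Specimen A: after corrections the count is 14604 − 14 + 8 = 14598 varves.
A: Extension rate ≈ 2949.9 / 14598 = 0.202 mm per year.
B's length ≈ 0.202 × 20846 = 4210.9 mm.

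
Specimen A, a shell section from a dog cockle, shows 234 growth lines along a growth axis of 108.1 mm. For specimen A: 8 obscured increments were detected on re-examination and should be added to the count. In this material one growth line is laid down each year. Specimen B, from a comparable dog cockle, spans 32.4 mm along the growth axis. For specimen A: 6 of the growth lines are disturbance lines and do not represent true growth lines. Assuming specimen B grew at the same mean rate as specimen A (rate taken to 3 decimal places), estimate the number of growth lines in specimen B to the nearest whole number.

Specimen A: after corrections the count is 234 − 6 + 8 = 236 growth lines.
A: 108.1 mm over 236 years gives 108.1 / 236 ≈ 0.458 mm/yr.
For B, 32.4 / 0.458 = 70.74 years ≈ 71 growth lines.

71 growth lines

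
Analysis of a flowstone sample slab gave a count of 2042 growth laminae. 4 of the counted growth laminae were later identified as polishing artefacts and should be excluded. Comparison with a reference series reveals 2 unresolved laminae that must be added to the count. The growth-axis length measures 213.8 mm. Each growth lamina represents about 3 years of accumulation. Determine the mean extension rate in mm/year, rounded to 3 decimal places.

Correcting the raw count gives 2042 − 4 + 2 = 2040 true growth laminae.
2040 growth laminae at 3 years each span 2040 × 3 = 6120 years.
Extension rate ≈ 213.8 / 6120 = 0.035 mm/year.

0.035 mm/year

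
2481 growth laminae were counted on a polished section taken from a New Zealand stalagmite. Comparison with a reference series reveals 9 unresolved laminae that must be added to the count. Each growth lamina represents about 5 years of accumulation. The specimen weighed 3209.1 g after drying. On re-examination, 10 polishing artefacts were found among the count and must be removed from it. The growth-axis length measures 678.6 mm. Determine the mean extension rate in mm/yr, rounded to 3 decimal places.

0.055 mm/yr

Correcting the raw count gives 2481 − 10 + 9 = 2480 true growth laminae.
Multiplying by 5 years per growth lamina: 2480 × 5 = 12400 years.
678.6 mm over 12400 years gives 678.6 / 12400 ≈ 0.055 mm/yr.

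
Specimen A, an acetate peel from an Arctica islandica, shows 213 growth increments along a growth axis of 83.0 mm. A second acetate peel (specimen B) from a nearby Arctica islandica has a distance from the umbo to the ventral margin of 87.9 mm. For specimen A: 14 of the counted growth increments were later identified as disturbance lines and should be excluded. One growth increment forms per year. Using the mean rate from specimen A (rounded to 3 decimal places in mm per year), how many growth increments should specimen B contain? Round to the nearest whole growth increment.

Specimen A: after corrections the count is 213 − 14 = 199 growth increments.
A: 83.0 mm over 199 years gives 83.0 / 199 ≈ 0.417 mm per year.
B spans 87.9 / 0.417 = 210.79 years ≈ 211 growth increments.

211 growth increments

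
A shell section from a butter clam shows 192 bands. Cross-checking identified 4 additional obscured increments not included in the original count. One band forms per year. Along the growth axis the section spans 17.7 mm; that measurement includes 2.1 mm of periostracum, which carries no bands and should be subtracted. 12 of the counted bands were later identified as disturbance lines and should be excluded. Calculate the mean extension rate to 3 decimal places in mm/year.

0.085 mm/year

Correcting the raw count gives 192 − 12 + 4 = 184 true bands.
Net length = 17.7 − 2.1 = 15.6 mm.
15.6 mm over 184 years gives 15.6 / 184 ≈ 0.085 mm/year.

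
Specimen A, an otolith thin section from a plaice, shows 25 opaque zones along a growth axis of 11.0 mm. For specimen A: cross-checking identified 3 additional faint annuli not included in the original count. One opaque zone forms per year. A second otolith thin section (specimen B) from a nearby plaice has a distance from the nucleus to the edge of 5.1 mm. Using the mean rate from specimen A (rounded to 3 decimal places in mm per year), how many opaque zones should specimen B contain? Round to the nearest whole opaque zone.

Specimen A: after corrections the count is 25 + 3 = 28 opaque zones.
A: 11.0 mm over 28 years gives 11.0 / 28 ≈ 0.393 mm/year.
For B, 5.1 / 0.393 = 12.98 years ≈ 13 opaque zones.

13 opaque zones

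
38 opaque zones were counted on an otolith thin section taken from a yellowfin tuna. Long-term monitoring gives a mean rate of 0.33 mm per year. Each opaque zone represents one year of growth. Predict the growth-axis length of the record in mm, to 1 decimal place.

12.5 mm

38 years of growth are recorded.
Length ≈ 0.33 × 38 = 12.5 mm.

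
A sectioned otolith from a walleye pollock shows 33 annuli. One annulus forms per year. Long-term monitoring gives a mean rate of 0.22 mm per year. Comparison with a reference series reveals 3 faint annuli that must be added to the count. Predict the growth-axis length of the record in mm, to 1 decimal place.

True annulus count = 33 + 3 = 36.
Length ≈ 0.22 × 36 = 7.9 mm.

7.9 mm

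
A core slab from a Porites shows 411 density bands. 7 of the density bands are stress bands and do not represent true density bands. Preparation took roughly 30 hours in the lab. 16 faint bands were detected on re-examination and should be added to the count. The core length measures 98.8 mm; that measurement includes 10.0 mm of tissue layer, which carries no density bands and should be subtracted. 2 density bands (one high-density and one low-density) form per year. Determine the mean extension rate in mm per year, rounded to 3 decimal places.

0.423 mm per year

Adjusted count: 411 − 7 + 16 = 420 density bands.
With 2 density bands per year, 420 / 2 = 210 years.
The growth record spans 98.8 − 10.0 = 88.8 mm.
Mean rate = 88.8 mm / 210 years ≈ 0.423 mm per year.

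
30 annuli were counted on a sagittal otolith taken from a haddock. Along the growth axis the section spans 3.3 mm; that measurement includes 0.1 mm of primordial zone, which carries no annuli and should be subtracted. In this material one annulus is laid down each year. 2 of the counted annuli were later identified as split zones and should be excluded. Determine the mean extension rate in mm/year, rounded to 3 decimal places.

0.114 mm/year

True annulus count = 30 − 2 = 28.
Net length = 3.3 − 0.1 = 3.2 mm.
Mean rate = 3.2 mm / 28 years ≈ 0.114 mm/year.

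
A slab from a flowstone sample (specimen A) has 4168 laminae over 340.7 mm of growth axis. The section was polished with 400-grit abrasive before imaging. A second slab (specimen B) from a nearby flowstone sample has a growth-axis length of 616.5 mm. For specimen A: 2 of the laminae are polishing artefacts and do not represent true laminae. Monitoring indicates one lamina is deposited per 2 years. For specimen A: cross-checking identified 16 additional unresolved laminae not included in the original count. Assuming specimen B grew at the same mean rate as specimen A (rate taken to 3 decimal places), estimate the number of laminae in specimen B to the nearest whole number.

7518 laminae

Specimen A: adjusted count: 4168 − 2 + 16 = 4182 laminae.
Specimen A: 4182 laminae at 2 years each span 4182 × 2 = 8364 years.
A: Extension rate ≈ 340.7 / 8364 = 0.041 mm per year.
Specimen B: 616.5 mm / 0.041 mm per year = 15036.59 years; at 2 years per lamina that is 15036.59 / 2 ≈ 7518 laminae.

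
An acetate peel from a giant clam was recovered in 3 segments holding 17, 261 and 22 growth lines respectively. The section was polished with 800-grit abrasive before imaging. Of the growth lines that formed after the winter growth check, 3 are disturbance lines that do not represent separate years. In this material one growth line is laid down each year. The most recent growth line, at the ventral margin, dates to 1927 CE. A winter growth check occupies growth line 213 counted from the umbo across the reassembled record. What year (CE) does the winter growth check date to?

Total growth lines = 17 + 261 + 22 = 300.
The winter growth check sits at growth line 213 from the umbo, so 300 − 213 = 87 growth lines formed after it.
87 − 3 false = 84 true growth lines after the winter growth check.
1927 − 84 = 1843 CE.

1843 CE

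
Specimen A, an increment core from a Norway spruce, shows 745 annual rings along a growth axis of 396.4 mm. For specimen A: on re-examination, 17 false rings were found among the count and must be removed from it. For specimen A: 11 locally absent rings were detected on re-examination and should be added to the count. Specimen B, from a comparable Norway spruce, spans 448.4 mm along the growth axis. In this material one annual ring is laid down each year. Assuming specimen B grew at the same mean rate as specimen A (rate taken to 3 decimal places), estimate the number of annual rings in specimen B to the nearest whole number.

837 annual rings

Specimen A: adjusted count: 745 − 17 + 11 = 739 annual rings.
A: Mean rate = 396.4 mm / 739 years ≈ 0.536 mm/year.
For B, 448.4 / 0.536 = 836.57 years ≈ 837 annual rings.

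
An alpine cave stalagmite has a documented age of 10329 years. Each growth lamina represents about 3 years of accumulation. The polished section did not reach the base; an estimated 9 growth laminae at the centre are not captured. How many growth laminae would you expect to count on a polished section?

Expected growth laminae: 10329 / 3 = 3443.
Less the 9 uncaptured growth laminae: 3443 − 9 = 3434.

3434 growth laminae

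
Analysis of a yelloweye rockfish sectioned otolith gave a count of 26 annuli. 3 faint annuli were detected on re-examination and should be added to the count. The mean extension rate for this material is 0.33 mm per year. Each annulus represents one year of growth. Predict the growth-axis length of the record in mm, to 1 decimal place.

True annulus count = 26 + 3 = 29.
29 years at 0.33 mm/year gives 0.33 × 29 = 9.6 mm.

9.6 mm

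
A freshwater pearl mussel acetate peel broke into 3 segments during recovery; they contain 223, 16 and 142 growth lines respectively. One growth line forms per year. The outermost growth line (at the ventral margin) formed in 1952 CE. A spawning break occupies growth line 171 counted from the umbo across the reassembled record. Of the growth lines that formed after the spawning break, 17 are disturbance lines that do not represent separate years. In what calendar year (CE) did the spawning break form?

Total growth lines = 223 + 16 + 142 = 381.
381 − 171 = 210 growth lines lie beyond the spawning break toward the ventral margin.
210 − 17 false = 193 true growth lines after the spawning break.
The growth line at the ventral margin is 1952 CE, so the spawning break dates to 1952 − 193 = 1759 CE.

1759 CE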